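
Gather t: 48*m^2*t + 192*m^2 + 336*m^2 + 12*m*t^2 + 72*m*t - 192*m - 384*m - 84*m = 528*m^2 + 12*m*t^2 - 660*m + t*(48*m^2 + 72*m)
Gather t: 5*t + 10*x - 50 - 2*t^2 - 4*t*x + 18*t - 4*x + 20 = -2*t^2 + t*(23 - 4*x) + 6*x - 30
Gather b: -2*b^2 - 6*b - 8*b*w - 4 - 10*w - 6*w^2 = -2*b^2 + b*(-8*w - 6) - 6*w^2 - 10*w - 4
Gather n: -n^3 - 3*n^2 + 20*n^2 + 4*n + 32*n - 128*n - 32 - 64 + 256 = -n^3 + 17*n^2 - 92*n + 160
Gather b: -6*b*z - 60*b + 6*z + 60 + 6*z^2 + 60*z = b*(-6*z - 60) + 6*z^2 + 66*z + 60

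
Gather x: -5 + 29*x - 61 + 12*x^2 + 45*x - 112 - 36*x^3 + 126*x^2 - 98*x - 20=-36*x^3 + 138*x^2 - 24*x - 198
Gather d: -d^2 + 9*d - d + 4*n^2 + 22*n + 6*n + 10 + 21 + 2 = -d^2 + 8*d + 4*n^2 + 28*n + 33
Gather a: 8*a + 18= 8*a + 18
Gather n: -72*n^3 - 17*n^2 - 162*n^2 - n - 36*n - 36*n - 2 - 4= -72*n^3 - 179*n^2 - 73*n - 6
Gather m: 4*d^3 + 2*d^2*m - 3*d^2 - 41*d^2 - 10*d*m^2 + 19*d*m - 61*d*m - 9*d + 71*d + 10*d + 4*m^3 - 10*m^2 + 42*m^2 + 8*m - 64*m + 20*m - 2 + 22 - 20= 4*d^3 - 44*d^2 + 72*d + 4*m^3 + m^2*(32 - 10*d) + m*(2*d^2 - 42*d - 36)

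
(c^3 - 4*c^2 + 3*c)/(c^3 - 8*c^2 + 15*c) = (c - 1)/(c - 5)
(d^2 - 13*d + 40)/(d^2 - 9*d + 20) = (d - 8)/(d - 4)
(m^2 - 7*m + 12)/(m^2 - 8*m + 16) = (m - 3)/(m - 4)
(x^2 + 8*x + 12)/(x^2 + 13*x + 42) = (x + 2)/(x + 7)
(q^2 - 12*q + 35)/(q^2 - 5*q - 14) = (q - 5)/(q + 2)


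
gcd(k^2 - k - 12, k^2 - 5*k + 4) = k - 4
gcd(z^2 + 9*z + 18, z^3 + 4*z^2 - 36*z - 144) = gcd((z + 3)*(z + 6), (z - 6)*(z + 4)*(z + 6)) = z + 6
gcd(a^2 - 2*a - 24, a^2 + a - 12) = a + 4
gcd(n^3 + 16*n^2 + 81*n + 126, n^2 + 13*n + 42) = n^2 + 13*n + 42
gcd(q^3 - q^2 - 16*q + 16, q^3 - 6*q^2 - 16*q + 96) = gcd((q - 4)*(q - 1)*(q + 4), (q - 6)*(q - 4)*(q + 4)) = q^2 - 16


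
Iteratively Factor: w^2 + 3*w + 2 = (w + 1)*(w + 2)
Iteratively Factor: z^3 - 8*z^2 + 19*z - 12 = (z - 4)*(z^2 - 4*z + 3) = (z - 4)*(z - 1)*(z - 3)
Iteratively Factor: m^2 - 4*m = (m)*(m - 4)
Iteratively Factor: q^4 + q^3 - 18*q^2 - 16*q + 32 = (q + 4)*(q^3 - 3*q^2 - 6*q + 8) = (q + 2)*(q + 4)*(q^2 - 5*q + 4) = (q - 1)*(q + 2)*(q + 4)*(q - 4)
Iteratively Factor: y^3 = (y)*(y^2) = y^2*(y)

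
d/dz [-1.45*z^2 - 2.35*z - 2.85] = -2.9*z - 2.35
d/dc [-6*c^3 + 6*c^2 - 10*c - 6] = -18*c^2 + 12*c - 10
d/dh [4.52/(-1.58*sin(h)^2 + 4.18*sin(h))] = (14.2832*sin(h) - 18.8936)*cos(h)/((1.58*sin(h) - 4.18)^2*sin(h)^2)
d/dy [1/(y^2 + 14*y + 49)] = 2*(-y - 7)/(y^2 + 14*y + 49)^2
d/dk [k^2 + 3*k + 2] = 2*k + 3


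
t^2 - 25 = (t - 5)*(t + 5)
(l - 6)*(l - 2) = l^2 - 8*l + 12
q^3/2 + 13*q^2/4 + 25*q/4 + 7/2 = (q/2 + 1)*(q + 1)*(q + 7/2)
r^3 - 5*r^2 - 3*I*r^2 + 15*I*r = r*(r - 5)*(r - 3*I)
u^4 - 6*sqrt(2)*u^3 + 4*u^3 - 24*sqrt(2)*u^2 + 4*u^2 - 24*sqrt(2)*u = u*(u + 2)^2*(u - 6*sqrt(2))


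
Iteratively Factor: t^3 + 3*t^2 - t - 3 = (t + 3)*(t^2 - 1) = (t + 1)*(t + 3)*(t - 1)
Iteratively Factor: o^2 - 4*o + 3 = (o - 1)*(o - 3)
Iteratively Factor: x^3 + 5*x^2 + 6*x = (x + 3)*(x^2 + 2*x) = (x + 2)*(x + 3)*(x)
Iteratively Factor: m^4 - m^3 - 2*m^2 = (m)*(m^3 - m^2 - 2*m) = m*(m - 2)*(m^2 + m) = m^2*(m - 2)*(m + 1)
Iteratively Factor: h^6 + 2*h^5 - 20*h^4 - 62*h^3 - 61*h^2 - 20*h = (h + 1)*(h^5 + h^4 - 21*h^3 - 41*h^2 - 20*h) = (h + 1)^2*(h^4 - 21*h^2 - 20*h) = (h + 1)^2*(h + 4)*(h^3 - 4*h^2 - 5*h) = h*(h + 1)^2*(h + 4)*(h^2 - 4*h - 5) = h*(h - 5)*(h + 1)^2*(h + 4)*(h + 1)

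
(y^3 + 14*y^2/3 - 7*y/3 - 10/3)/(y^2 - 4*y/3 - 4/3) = (y^2 + 4*y - 5)/(y - 2)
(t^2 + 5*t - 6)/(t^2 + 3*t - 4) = (t + 6)/(t + 4)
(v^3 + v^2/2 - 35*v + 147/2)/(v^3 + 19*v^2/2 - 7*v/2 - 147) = (v - 3)/(v + 6)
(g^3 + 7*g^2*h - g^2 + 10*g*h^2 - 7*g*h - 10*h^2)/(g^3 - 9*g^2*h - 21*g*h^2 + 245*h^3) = (g^2 + 2*g*h - g - 2*h)/(g^2 - 14*g*h + 49*h^2)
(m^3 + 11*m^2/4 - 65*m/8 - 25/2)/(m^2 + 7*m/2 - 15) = (m^2 + 21*m/4 + 5)/(m + 6)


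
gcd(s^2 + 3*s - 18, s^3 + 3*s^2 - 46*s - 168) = s + 6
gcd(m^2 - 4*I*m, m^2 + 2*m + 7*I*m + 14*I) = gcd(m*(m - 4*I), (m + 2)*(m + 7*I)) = 1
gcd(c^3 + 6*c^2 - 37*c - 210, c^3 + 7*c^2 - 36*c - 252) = c^2 + c - 42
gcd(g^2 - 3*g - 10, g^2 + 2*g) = g + 2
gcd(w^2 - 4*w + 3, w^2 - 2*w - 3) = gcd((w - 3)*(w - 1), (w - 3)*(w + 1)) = w - 3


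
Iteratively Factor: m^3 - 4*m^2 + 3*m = (m - 1)*(m^2 - 3*m) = (m - 3)*(m - 1)*(m)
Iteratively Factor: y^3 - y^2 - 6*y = (y)*(y^2 - y - 6) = y*(y - 3)*(y + 2)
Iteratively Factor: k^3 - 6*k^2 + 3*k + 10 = (k - 2)*(k^2 - 4*k - 5) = (k - 5)*(k - 2)*(k + 1)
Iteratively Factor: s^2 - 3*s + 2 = (s - 1)*(s - 2)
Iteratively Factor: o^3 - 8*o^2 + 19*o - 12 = (o - 4)*(o^2 - 4*o + 3) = (o - 4)*(o - 1)*(o - 3)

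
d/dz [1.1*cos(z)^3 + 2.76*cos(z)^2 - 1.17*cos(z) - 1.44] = (-3.3*cos(z)^2 - 5.52*cos(z) + 1.17)*sin(z)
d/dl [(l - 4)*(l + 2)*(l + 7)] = 3*l^2 + 10*l - 22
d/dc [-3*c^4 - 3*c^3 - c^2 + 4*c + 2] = -12*c^3 - 9*c^2 - 2*c + 4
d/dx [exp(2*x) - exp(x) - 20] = (2*exp(x) - 1)*exp(x)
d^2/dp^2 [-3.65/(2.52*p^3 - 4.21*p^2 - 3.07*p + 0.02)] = ((55.188*p - 30.733)*(2.52*p^3 - 4.21*p^2 - 3.07*p + 0.02) - 3.65*(-15.12*p^2 + 16.84*p + 6.14)*(-7.56*p^2 + 8.42*p + 3.07))/(2.52*p^3 - 4.21*p^2 - 3.07*p + 0.02)^3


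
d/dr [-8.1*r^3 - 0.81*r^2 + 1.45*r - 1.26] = -24.3*r^2 - 1.62*r + 1.45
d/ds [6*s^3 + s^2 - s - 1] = 18*s^2 + 2*s - 1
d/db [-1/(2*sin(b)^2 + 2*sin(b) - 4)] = (2*sin(b) + 1)*cos(b)/(2*(sin(b)^2 + sin(b) - 2)^2)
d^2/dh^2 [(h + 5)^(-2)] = 6/(h + 5)^4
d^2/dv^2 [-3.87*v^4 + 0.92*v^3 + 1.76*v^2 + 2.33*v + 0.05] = -46.44*v^2 + 5.52*v + 3.52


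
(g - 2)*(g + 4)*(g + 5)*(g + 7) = g^4 + 14*g^3 + 51*g^2 - 26*g - 280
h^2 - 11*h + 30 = (h - 6)*(h - 5)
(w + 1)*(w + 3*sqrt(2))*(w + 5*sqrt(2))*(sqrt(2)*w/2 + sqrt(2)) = sqrt(2)*w^4/2 + 3*sqrt(2)*w^3/2 + 8*w^3 + 16*sqrt(2)*w^2 + 24*w^2 + 16*w + 45*sqrt(2)*w + 30*sqrt(2)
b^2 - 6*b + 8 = (b - 4)*(b - 2)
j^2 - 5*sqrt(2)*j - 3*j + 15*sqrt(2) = (j - 3)*(j - 5*sqrt(2))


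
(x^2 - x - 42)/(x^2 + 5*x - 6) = (x - 7)/(x - 1)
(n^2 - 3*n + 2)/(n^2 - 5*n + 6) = (n - 1)/(n - 3)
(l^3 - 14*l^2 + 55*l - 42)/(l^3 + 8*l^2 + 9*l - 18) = (l^2 - 13*l + 42)/(l^2 + 9*l + 18)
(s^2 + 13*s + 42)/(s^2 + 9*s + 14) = (s + 6)/(s + 2)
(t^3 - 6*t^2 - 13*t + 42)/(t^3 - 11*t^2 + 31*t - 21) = (t^2 + t - 6)/(t^2 - 4*t + 3)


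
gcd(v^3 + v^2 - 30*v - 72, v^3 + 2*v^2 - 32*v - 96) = v^2 - 2*v - 24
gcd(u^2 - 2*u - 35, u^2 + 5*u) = u + 5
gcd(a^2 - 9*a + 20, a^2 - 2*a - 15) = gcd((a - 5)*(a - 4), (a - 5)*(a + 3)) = a - 5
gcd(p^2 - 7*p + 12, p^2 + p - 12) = p - 3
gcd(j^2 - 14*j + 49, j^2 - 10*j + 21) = j - 7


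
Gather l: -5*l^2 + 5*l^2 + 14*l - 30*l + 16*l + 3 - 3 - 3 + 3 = 0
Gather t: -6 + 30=24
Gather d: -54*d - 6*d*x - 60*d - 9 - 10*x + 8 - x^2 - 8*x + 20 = d*(-6*x - 114) - x^2 - 18*x + 19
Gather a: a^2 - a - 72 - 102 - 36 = a^2 - a - 210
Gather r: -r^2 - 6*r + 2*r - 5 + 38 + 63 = -r^2 - 4*r + 96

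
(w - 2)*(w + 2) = w^2 - 4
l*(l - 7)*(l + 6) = l^3 - l^2 - 42*l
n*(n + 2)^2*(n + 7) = n^4 + 11*n^3 + 32*n^2 + 28*n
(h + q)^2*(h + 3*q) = h^3 + 5*h^2*q + 7*h*q^2 + 3*q^3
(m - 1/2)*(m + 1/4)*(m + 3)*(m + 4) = m^4 + 27*m^3/4 + 81*m^2/8 - 31*m/8 - 3/2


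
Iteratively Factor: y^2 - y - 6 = (y - 3)*(y + 2)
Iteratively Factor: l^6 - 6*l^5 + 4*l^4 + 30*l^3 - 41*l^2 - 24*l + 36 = (l - 3)*(l^5 - 3*l^4 - 5*l^3 + 15*l^2 + 4*l - 12) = (l - 3)*(l + 1)*(l^4 - 4*l^3 - l^2 + 16*l - 12) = (l - 3)^2*(l + 1)*(l^3 - l^2 - 4*l + 4) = (l - 3)^2*(l - 1)*(l + 1)*(l^2 - 4) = (l - 3)^2*(l - 2)*(l - 1)*(l + 1)*(l + 2)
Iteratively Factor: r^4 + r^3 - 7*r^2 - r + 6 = (r + 3)*(r^3 - 2*r^2 - r + 2) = (r - 1)*(r + 3)*(r^2 - r - 2) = (r - 2)*(r - 1)*(r + 3)*(r + 1)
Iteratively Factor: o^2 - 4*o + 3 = (o - 3)*(o - 1)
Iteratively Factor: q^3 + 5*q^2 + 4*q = (q + 4)*(q^2 + q) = (q + 1)*(q + 4)*(q)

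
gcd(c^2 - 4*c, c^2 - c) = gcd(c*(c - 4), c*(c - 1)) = c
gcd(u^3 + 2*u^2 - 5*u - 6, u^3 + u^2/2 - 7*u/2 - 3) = u^2 - u - 2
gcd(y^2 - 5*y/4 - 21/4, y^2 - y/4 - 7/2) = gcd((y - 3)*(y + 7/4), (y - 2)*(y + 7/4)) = y + 7/4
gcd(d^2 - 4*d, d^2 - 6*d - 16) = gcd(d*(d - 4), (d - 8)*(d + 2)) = 1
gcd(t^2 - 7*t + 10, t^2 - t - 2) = t - 2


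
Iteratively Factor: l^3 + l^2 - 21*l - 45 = (l + 3)*(l^2 - 2*l - 15) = (l + 3)^2*(l - 5)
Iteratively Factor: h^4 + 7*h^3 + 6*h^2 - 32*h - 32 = (h + 4)*(h^3 + 3*h^2 - 6*h - 8) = (h - 2)*(h + 4)*(h^2 + 5*h + 4) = (h - 2)*(h + 1)*(h + 4)*(h + 4)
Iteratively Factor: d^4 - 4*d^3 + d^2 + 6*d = (d)*(d^3 - 4*d^2 + d + 6) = d*(d - 2)*(d^2 - 2*d - 3) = d*(d - 2)*(d + 1)*(d - 3)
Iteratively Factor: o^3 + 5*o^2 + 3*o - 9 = (o + 3)*(o^2 + 2*o - 3) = (o + 3)^2*(o - 1)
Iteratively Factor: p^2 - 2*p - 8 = (p - 4)*(p + 2)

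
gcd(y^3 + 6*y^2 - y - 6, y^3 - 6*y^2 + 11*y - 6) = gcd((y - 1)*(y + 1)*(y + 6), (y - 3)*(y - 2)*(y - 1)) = y - 1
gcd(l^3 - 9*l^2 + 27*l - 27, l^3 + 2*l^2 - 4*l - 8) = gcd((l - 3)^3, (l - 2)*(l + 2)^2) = 1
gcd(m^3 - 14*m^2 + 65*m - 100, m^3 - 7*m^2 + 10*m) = m - 5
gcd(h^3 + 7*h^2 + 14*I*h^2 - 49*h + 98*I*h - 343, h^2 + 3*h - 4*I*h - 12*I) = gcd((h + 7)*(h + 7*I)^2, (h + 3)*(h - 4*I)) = 1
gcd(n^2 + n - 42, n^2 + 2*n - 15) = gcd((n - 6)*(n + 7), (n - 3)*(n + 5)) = 1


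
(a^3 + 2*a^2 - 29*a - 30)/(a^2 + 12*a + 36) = (a^2 - 4*a - 5)/(a + 6)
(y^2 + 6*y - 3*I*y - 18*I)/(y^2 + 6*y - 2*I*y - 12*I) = (y - 3*I)/(y - 2*I)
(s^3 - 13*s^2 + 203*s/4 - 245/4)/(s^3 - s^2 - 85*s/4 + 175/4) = (s - 7)/(s + 5)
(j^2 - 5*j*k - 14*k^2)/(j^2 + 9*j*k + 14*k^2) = (j - 7*k)/(j + 7*k)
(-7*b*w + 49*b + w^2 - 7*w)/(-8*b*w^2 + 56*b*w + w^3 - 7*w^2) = (-7*b + w)/(w*(-8*b + w))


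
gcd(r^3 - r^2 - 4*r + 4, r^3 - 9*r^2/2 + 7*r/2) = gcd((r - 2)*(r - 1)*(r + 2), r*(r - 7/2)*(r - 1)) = r - 1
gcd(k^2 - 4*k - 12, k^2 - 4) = k + 2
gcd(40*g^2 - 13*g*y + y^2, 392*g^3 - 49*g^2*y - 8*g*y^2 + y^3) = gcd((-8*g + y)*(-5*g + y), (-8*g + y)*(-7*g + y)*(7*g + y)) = -8*g + y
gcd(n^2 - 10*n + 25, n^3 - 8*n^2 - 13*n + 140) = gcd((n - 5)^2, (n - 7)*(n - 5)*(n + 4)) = n - 5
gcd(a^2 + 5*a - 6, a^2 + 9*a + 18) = a + 6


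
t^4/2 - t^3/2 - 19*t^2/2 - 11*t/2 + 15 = (t/2 + 1)*(t - 5)*(t - 1)*(t + 3)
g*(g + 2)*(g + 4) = g^3 + 6*g^2 + 8*g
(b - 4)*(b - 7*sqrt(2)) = b^2 - 7*sqrt(2)*b - 4*b + 28*sqrt(2)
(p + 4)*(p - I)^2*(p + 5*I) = p^4 + 4*p^3 + 3*I*p^3 + 9*p^2 + 12*I*p^2 + 36*p - 5*I*p - 20*I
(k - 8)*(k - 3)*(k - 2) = k^3 - 13*k^2 + 46*k - 48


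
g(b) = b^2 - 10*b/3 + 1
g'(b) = 2*b - 10/3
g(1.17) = -1.53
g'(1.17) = -0.99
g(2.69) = -0.73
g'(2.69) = 2.05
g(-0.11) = 1.38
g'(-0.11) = -3.55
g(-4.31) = 33.94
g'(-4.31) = -11.95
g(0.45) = -0.30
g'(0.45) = -2.43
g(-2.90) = 19.08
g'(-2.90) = -9.13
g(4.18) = 4.54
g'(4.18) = 5.03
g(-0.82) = 4.41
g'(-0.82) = -4.97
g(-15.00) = 276.00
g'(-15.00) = -33.33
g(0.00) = 1.00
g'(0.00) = -3.33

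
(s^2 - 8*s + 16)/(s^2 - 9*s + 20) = (s - 4)/(s - 5)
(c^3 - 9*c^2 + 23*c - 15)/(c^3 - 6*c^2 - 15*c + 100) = (c^2 - 4*c + 3)/(c^2 - c - 20)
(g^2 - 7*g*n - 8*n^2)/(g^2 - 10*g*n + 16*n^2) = (g + n)/(g - 2*n)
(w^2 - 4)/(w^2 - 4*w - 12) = (w - 2)/(w - 6)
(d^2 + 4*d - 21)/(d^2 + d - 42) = (d - 3)/(d - 6)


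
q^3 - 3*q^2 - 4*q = q*(q - 4)*(q + 1)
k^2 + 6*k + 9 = (k + 3)^2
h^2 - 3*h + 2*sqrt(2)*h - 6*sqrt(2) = (h - 3)*(h + 2*sqrt(2))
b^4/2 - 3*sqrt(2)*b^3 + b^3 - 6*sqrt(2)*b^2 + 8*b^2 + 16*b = b*(b/2 + 1)*(b - 4*sqrt(2))*(b - 2*sqrt(2))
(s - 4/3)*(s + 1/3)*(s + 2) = s^3 + s^2 - 22*s/9 - 8/9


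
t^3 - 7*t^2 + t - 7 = (t - 7)*(t - I)*(t + I)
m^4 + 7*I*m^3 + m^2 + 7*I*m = m*(m - I)*(m + I)*(m + 7*I)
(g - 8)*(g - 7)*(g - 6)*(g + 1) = g^4 - 20*g^3 + 125*g^2 - 190*g - 336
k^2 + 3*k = k*(k + 3)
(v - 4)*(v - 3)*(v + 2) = v^3 - 5*v^2 - 2*v + 24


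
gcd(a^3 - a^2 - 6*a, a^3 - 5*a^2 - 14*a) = a^2 + 2*a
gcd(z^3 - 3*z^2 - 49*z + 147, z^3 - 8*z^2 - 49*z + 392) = z^2 - 49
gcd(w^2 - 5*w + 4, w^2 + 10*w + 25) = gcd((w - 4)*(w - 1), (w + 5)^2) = 1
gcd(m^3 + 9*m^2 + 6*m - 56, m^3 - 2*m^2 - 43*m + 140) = m + 7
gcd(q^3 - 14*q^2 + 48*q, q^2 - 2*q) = q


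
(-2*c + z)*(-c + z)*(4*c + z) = 8*c^3 - 10*c^2*z + c*z^2 + z^3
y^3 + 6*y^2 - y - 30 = (y - 2)*(y + 3)*(y + 5)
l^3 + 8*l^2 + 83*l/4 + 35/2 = (l + 2)*(l + 5/2)*(l + 7/2)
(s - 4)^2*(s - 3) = s^3 - 11*s^2 + 40*s - 48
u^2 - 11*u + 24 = (u - 8)*(u - 3)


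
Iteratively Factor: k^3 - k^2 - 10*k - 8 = (k + 2)*(k^2 - 3*k - 4) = (k - 4)*(k + 2)*(k + 1)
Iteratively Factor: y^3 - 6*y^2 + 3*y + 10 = (y - 5)*(y^2 - y - 2) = (y - 5)*(y + 1)*(y - 2)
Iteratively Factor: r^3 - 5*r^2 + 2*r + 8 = (r + 1)*(r^2 - 6*r + 8) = (r - 4)*(r + 1)*(r - 2)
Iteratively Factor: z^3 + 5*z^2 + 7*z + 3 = (z + 3)*(z^2 + 2*z + 1) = (z + 1)*(z + 3)*(z + 1)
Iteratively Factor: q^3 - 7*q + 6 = (q + 3)*(q^2 - 3*q + 2) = (q - 2)*(q + 3)*(q - 1)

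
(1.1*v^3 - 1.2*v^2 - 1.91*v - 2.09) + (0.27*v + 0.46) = 1.1*v^3 - 1.2*v^2 - 1.64*v - 1.63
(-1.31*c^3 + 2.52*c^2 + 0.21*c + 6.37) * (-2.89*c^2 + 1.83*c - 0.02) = 3.7859*c^5 - 9.6801*c^4 + 4.0309*c^3 - 18.0754*c^2 + 11.6529*c - 0.1274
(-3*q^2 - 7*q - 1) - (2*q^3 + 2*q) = -2*q^3 - 3*q^2 - 9*q - 1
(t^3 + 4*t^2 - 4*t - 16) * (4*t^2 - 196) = 4*t^5 + 16*t^4 - 212*t^3 - 848*t^2 + 784*t + 3136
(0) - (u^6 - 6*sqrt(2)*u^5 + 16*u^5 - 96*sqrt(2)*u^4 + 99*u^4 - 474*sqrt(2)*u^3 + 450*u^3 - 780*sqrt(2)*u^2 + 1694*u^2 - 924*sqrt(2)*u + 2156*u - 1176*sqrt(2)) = -u^6 - 16*u^5 + 6*sqrt(2)*u^5 - 99*u^4 + 96*sqrt(2)*u^4 - 450*u^3 + 474*sqrt(2)*u^3 - 1694*u^2 + 780*sqrt(2)*u^2 - 2156*u + 924*sqrt(2)*u + 1176*sqrt(2)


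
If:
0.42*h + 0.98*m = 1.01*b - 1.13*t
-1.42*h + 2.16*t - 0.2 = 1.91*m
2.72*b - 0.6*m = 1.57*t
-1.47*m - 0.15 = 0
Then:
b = 0.02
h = 0.10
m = -0.10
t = 0.07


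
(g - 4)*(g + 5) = g^2 + g - 20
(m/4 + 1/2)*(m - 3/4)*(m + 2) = m^3/4 + 13*m^2/16 + m/4 - 3/4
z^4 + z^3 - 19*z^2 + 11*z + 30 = (z - 3)*(z - 2)*(z + 1)*(z + 5)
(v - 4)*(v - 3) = v^2 - 7*v + 12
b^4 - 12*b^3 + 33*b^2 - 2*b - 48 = (b - 8)*(b - 3)*(b - 2)*(b + 1)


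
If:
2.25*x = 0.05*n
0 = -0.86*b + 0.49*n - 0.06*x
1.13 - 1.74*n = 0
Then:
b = 0.37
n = 0.65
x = 0.01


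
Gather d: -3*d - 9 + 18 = 9 - 3*d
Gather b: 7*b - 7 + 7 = 7*b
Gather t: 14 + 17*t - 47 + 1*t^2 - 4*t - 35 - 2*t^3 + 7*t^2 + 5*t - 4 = -2*t^3 + 8*t^2 + 18*t - 72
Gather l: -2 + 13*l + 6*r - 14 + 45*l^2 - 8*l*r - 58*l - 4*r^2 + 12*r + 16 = 45*l^2 + l*(-8*r - 45) - 4*r^2 + 18*r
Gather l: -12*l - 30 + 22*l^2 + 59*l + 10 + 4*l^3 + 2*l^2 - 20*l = 4*l^3 + 24*l^2 + 27*l - 20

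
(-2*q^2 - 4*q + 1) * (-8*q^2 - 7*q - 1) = 16*q^4 + 46*q^3 + 22*q^2 - 3*q - 1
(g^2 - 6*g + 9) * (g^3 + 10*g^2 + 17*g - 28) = g^5 + 4*g^4 - 34*g^3 - 40*g^2 + 321*g - 252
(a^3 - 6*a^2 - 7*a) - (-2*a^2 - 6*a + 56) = a^3 - 4*a^2 - a - 56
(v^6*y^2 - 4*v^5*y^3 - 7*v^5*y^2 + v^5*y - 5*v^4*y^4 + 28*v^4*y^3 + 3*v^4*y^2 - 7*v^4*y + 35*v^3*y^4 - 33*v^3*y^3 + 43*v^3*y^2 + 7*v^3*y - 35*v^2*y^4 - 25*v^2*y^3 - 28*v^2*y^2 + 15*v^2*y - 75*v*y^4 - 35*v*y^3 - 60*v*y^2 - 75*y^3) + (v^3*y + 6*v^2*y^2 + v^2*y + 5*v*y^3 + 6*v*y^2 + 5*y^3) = v^6*y^2 - 4*v^5*y^3 - 7*v^5*y^2 + v^5*y - 5*v^4*y^4 + 28*v^4*y^3 + 3*v^4*y^2 - 7*v^4*y + 35*v^3*y^4 - 33*v^3*y^3 + 43*v^3*y^2 + 8*v^3*y - 35*v^2*y^4 - 25*v^2*y^3 - 22*v^2*y^2 + 16*v^2*y - 75*v*y^4 - 30*v*y^3 - 54*v*y^2 - 70*y^3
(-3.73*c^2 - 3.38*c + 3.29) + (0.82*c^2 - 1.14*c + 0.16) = -2.91*c^2 - 4.52*c + 3.45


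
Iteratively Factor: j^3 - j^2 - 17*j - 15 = (j - 5)*(j^2 + 4*j + 3) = (j - 5)*(j + 3)*(j + 1)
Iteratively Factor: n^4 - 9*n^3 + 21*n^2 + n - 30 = (n - 5)*(n^3 - 4*n^2 + n + 6) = (n - 5)*(n - 2)*(n^2 - 2*n - 3) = (n - 5)*(n - 3)*(n - 2)*(n + 1)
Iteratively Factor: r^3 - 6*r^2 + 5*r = (r - 5)*(r^2 - r) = r*(r - 5)*(r - 1)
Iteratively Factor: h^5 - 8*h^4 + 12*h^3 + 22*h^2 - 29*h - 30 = (h + 1)*(h^4 - 9*h^3 + 21*h^2 + h - 30) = (h - 3)*(h + 1)*(h^3 - 6*h^2 + 3*h + 10) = (h - 3)*(h + 1)^2*(h^2 - 7*h + 10) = (h - 5)*(h - 3)*(h + 1)^2*(h - 2)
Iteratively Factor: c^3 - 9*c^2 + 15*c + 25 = (c - 5)*(c^2 - 4*c - 5) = (c - 5)^2*(c + 1)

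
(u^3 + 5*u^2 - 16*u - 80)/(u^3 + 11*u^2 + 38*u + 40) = (u - 4)/(u + 2)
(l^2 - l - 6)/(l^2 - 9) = (l + 2)/(l + 3)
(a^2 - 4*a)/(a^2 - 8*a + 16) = a/(a - 4)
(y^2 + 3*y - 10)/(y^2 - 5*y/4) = 4*(y^2 + 3*y - 10)/(y*(4*y - 5))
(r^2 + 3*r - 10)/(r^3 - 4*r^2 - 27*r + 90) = (r - 2)/(r^2 - 9*r + 18)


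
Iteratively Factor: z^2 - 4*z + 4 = (z - 2)*(z - 2)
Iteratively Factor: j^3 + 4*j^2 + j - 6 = (j - 1)*(j^2 + 5*j + 6) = (j - 1)*(j + 3)*(j + 2)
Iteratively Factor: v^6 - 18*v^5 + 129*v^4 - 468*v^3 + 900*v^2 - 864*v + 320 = (v - 2)*(v^5 - 16*v^4 + 97*v^3 - 274*v^2 + 352*v - 160) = (v - 5)*(v - 2)*(v^4 - 11*v^3 + 42*v^2 - 64*v + 32) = (v - 5)*(v - 4)*(v - 2)*(v^3 - 7*v^2 + 14*v - 8) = (v - 5)*(v - 4)*(v - 2)*(v - 1)*(v^2 - 6*v + 8) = (v - 5)*(v - 4)^2*(v - 2)*(v - 1)*(v - 2)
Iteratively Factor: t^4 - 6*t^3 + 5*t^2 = (t)*(t^3 - 6*t^2 + 5*t) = t^2*(t^2 - 6*t + 5) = t^2*(t - 1)*(t - 5)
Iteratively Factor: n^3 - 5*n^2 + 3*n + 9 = (n - 3)*(n^2 - 2*n - 3) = (n - 3)^2*(n + 1)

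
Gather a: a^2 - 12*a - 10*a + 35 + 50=a^2 - 22*a + 85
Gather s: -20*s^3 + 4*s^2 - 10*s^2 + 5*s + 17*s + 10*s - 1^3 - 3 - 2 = -20*s^3 - 6*s^2 + 32*s - 6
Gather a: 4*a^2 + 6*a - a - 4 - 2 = 4*a^2 + 5*a - 6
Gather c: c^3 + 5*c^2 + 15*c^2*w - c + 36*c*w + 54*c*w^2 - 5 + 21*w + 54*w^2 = c^3 + c^2*(15*w + 5) + c*(54*w^2 + 36*w - 1) + 54*w^2 + 21*w - 5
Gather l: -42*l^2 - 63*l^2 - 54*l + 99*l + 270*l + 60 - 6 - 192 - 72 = -105*l^2 + 315*l - 210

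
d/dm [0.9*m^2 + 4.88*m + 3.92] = 1.8*m + 4.88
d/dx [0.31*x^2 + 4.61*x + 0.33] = 0.62*x + 4.61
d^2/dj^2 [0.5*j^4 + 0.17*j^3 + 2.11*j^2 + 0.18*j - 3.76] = 6.0*j^2 + 1.02*j + 4.22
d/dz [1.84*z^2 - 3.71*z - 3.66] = 3.68*z - 3.71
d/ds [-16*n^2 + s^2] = 2*s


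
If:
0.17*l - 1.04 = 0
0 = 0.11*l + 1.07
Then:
No Solution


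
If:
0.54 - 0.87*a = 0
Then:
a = 0.62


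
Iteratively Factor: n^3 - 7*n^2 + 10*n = (n - 2)*(n^2 - 5*n) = (n - 5)*(n - 2)*(n)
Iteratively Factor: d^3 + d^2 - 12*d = (d + 4)*(d^2 - 3*d) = (d - 3)*(d + 4)*(d)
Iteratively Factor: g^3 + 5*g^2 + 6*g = (g)*(g^2 + 5*g + 6) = g*(g + 3)*(g + 2)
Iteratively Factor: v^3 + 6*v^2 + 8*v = (v + 2)*(v^2 + 4*v) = v*(v + 2)*(v + 4)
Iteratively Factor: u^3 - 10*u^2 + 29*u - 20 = (u - 1)*(u^2 - 9*u + 20) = (u - 4)*(u - 1)*(u - 5)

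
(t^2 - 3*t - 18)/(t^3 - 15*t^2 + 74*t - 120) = (t + 3)/(t^2 - 9*t + 20)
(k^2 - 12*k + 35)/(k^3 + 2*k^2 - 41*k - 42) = (k^2 - 12*k + 35)/(k^3 + 2*k^2 - 41*k - 42)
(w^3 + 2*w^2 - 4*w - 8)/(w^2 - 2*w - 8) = (w^2 - 4)/(w - 4)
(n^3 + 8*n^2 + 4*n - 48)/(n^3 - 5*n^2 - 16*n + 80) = (n^2 + 4*n - 12)/(n^2 - 9*n + 20)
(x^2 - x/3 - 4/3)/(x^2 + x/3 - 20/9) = 3*(x + 1)/(3*x + 5)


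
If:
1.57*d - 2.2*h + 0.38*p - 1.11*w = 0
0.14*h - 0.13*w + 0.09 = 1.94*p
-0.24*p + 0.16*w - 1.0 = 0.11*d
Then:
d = 1.51110422557032*w - 8.25423137999148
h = 0.569355900693288*w - 5.95675665207793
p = -0.0259227700530617*w - 0.383477284170572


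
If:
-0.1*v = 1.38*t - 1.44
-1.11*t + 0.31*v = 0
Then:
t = 0.83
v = 2.97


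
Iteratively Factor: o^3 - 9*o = (o + 3)*(o^2 - 3*o) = (o - 3)*(o + 3)*(o)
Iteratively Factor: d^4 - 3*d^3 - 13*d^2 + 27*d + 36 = (d + 1)*(d^3 - 4*d^2 - 9*d + 36) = (d - 3)*(d + 1)*(d^2 - d - 12) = (d - 4)*(d - 3)*(d + 1)*(d + 3)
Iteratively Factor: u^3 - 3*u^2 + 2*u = (u - 2)*(u^2 - u) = (u - 2)*(u - 1)*(u)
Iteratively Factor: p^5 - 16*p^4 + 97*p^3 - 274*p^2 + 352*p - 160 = (p - 5)*(p^4 - 11*p^3 + 42*p^2 - 64*p + 32) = (p - 5)*(p - 2)*(p^3 - 9*p^2 + 24*p - 16) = (p - 5)*(p - 4)*(p - 2)*(p^2 - 5*p + 4) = (p - 5)*(p - 4)*(p - 2)*(p - 1)*(p - 4)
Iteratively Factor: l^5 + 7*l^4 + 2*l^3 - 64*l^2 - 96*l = (l + 4)*(l^4 + 3*l^3 - 10*l^2 - 24*l) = (l - 3)*(l + 4)*(l^3 + 6*l^2 + 8*l) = l*(l - 3)*(l + 4)*(l^2 + 6*l + 8) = l*(l - 3)*(l + 2)*(l + 4)*(l + 4)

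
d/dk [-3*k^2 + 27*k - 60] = 27 - 6*k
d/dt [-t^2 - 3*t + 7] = -2*t - 3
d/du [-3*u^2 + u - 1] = 1 - 6*u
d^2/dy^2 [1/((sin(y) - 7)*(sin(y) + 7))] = 2*(-2*sin(y)^4 - 95*sin(y)^2 + 49)/((sin(y) - 7)^3*(sin(y) + 7)^3)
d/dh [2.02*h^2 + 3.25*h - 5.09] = 4.04*h + 3.25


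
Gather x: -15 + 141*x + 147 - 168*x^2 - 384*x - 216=-168*x^2 - 243*x - 84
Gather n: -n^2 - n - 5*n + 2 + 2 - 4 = -n^2 - 6*n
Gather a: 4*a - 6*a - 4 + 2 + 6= 4 - 2*a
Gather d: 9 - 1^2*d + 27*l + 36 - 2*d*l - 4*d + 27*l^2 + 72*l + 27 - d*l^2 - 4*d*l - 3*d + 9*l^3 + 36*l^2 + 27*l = d*(-l^2 - 6*l - 8) + 9*l^3 + 63*l^2 + 126*l + 72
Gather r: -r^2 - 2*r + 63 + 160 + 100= -r^2 - 2*r + 323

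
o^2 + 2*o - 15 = (o - 3)*(o + 5)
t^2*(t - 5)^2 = t^4 - 10*t^3 + 25*t^2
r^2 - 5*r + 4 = (r - 4)*(r - 1)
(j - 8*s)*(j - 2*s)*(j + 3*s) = j^3 - 7*j^2*s - 14*j*s^2 + 48*s^3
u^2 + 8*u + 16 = (u + 4)^2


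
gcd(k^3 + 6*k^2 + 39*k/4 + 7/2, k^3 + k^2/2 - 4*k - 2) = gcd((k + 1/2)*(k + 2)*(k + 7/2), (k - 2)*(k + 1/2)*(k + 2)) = k^2 + 5*k/2 + 1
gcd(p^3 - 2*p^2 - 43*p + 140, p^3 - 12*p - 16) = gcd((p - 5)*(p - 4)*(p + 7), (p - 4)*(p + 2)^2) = p - 4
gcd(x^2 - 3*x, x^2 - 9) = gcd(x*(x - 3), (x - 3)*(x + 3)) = x - 3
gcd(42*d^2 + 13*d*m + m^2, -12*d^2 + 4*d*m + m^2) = 6*d + m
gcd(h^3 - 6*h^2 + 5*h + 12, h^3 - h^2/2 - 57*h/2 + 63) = h - 3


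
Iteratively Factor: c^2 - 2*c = (c)*(c - 2)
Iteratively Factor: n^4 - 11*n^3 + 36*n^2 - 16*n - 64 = (n - 4)*(n^3 - 7*n^2 + 8*n + 16) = (n - 4)^2*(n^2 - 3*n - 4) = (n - 4)^2*(n + 1)*(n - 4)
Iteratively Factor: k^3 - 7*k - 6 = (k - 3)*(k^2 + 3*k + 2) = (k - 3)*(k + 1)*(k + 2)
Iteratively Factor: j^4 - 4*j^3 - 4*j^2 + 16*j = (j)*(j^3 - 4*j^2 - 4*j + 16) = j*(j - 4)*(j^2 - 4) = j*(j - 4)*(j - 2)*(j + 2)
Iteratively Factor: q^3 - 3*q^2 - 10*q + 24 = (q + 3)*(q^2 - 6*q + 8) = (q - 2)*(q + 3)*(q - 4)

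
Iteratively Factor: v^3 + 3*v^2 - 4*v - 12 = (v - 2)*(v^2 + 5*v + 6) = (v - 2)*(v + 2)*(v + 3)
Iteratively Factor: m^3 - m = (m - 1)*(m^2 + m) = m*(m - 1)*(m + 1)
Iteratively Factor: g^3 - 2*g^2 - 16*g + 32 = (g - 2)*(g^2 - 16) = (g - 2)*(g + 4)*(g - 4)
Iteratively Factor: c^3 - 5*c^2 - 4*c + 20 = (c - 2)*(c^2 - 3*c - 10) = (c - 5)*(c - 2)*(c + 2)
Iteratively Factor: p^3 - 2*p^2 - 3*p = (p)*(p^2 - 2*p - 3) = p*(p - 3)*(p + 1)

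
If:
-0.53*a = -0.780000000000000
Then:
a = 1.47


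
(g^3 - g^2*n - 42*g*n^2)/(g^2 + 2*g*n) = (g^2 - g*n - 42*n^2)/(g + 2*n)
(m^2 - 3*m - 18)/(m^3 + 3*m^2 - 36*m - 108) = 1/(m + 6)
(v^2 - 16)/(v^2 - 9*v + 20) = (v + 4)/(v - 5)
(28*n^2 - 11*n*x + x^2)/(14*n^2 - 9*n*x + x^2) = (-4*n + x)/(-2*n + x)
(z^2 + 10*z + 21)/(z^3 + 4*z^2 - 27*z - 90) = (z + 7)/(z^2 + z - 30)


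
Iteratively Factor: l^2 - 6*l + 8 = (l - 4)*(l - 2)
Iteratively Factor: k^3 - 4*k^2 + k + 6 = (k - 2)*(k^2 - 2*k - 3) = (k - 3)*(k - 2)*(k + 1)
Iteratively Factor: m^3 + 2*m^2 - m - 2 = (m + 1)*(m^2 + m - 2) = (m + 1)*(m + 2)*(m - 1)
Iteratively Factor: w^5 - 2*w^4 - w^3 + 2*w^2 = (w)*(w^4 - 2*w^3 - w^2 + 2*w) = w^2*(w^3 - 2*w^2 - w + 2) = w^2*(w - 2)*(w^2 - 1) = w^2*(w - 2)*(w + 1)*(w - 1)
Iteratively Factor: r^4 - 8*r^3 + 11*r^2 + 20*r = (r + 1)*(r^3 - 9*r^2 + 20*r) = (r - 5)*(r + 1)*(r^2 - 4*r) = (r - 5)*(r - 4)*(r + 1)*(r)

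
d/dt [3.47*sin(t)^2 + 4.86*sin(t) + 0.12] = (6.94*sin(t) + 4.86)*cos(t)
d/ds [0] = 0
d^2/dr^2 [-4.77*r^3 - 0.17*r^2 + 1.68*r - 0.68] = -28.62*r - 0.34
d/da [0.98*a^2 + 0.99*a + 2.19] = 1.96*a + 0.99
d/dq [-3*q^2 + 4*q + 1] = 4 - 6*q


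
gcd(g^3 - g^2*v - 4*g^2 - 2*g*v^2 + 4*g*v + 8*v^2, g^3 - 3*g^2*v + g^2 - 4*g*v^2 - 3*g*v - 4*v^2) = g + v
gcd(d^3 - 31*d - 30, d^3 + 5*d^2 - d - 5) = d^2 + 6*d + 5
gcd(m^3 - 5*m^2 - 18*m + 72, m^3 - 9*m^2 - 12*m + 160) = m + 4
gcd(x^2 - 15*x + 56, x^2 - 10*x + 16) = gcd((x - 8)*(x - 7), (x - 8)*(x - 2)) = x - 8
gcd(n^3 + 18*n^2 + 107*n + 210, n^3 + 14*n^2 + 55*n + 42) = n^2 + 13*n + 42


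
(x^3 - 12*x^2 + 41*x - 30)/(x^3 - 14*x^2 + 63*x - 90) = (x - 1)/(x - 3)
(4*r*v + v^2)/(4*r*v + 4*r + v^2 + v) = v/(v + 1)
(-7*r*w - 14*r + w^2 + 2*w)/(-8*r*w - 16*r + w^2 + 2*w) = (7*r - w)/(8*r - w)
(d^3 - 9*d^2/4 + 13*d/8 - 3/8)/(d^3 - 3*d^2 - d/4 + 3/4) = (4*d^2 - 7*d + 3)/(2*(2*d^2 - 5*d - 3))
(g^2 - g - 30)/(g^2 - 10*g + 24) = (g + 5)/(g - 4)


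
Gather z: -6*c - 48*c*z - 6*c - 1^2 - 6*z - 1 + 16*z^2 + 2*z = -12*c + 16*z^2 + z*(-48*c - 4) - 2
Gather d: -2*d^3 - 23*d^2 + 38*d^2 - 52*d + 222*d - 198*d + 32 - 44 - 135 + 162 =-2*d^3 + 15*d^2 - 28*d + 15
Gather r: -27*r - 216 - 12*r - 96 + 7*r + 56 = -32*r - 256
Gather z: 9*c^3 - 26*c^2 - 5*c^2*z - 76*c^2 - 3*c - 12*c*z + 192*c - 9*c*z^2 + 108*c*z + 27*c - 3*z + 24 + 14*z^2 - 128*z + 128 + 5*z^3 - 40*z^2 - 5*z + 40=9*c^3 - 102*c^2 + 216*c + 5*z^3 + z^2*(-9*c - 26) + z*(-5*c^2 + 96*c - 136) + 192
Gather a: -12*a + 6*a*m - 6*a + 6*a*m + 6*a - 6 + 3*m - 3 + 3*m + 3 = a*(12*m - 12) + 6*m - 6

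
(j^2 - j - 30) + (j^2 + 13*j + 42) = 2*j^2 + 12*j + 12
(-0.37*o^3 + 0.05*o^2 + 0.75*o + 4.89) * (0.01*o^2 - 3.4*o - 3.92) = -0.0037*o^5 + 1.2585*o^4 + 1.2879*o^3 - 2.6971*o^2 - 19.566*o - 19.1688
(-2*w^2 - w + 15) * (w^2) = -2*w^4 - w^3 + 15*w^2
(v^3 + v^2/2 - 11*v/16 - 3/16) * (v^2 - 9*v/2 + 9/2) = v^5 - 4*v^4 + 25*v^3/16 + 165*v^2/32 - 9*v/4 - 27/32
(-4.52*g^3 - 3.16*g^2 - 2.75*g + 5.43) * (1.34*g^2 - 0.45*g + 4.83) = -6.0568*g^5 - 2.2004*g^4 - 24.0946*g^3 - 6.7491*g^2 - 15.726*g + 26.2269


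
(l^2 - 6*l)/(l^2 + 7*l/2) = 2*(l - 6)/(2*l + 7)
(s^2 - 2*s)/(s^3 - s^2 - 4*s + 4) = s/(s^2 + s - 2)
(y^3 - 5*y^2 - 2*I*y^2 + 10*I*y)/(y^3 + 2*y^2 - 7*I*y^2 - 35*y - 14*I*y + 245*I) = y*(y - 2*I)/(y^2 + 7*y*(1 - I) - 49*I)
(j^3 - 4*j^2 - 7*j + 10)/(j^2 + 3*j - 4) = (j^2 - 3*j - 10)/(j + 4)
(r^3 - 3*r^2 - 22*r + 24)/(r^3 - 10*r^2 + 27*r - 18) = (r + 4)/(r - 3)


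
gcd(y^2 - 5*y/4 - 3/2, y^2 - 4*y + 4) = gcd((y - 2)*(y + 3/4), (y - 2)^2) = y - 2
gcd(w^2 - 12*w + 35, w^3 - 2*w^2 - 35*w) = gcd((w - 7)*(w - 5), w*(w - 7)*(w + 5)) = w - 7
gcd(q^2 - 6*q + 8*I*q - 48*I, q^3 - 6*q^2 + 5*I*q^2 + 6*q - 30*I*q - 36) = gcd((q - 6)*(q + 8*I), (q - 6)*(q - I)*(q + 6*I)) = q - 6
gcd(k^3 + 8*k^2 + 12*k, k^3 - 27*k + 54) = k + 6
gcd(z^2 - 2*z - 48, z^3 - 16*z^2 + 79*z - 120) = z - 8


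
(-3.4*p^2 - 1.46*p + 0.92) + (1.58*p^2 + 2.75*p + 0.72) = -1.82*p^2 + 1.29*p + 1.64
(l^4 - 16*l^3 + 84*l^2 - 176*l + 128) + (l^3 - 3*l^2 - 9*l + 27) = l^4 - 15*l^3 + 81*l^2 - 185*l + 155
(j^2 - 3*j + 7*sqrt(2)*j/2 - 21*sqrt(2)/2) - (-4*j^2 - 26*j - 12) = 5*j^2 + 7*sqrt(2)*j/2 + 23*j - 21*sqrt(2)/2 + 12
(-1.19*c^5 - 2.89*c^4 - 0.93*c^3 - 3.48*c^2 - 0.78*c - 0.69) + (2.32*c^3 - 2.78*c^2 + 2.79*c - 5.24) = -1.19*c^5 - 2.89*c^4 + 1.39*c^3 - 6.26*c^2 + 2.01*c - 5.93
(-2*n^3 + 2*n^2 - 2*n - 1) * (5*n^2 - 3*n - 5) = -10*n^5 + 16*n^4 - 6*n^3 - 9*n^2 + 13*n + 5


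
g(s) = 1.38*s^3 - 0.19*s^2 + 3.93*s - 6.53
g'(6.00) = 150.69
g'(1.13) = 8.79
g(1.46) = 3.10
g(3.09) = 44.51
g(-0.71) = -9.91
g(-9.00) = -1063.31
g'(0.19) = 4.01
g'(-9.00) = 342.69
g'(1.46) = 12.20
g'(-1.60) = 15.14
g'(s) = 4.14*s^2 - 0.38*s + 3.93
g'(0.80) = 6.28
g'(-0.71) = 6.29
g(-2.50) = -39.10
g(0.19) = -5.78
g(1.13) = -0.34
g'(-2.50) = 30.76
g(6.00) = 308.29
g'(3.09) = 42.28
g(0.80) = -2.80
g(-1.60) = -18.96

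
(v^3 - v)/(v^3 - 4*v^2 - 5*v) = (v - 1)/(v - 5)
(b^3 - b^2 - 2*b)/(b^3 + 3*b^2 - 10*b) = (b + 1)/(b + 5)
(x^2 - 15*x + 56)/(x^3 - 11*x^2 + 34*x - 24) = (x^2 - 15*x + 56)/(x^3 - 11*x^2 + 34*x - 24)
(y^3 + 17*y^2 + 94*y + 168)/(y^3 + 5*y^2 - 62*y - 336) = (y + 4)/(y - 8)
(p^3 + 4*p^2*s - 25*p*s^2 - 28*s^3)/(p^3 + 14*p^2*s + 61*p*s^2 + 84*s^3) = (p^2 - 3*p*s - 4*s^2)/(p^2 + 7*p*s + 12*s^2)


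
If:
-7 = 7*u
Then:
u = -1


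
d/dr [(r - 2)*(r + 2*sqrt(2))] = 2*r - 2 + 2*sqrt(2)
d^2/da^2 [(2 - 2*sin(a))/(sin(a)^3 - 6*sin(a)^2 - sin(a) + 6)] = 2*(4*sin(a)^3 - 19*sin(a)^2 + 62*sin(a) - 62)/((sin(a) - 6)^3*(sin(a) + 1)^2)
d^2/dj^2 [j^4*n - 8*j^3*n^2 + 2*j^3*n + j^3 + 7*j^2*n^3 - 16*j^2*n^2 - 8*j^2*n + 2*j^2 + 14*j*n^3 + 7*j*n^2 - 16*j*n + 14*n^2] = 12*j^2*n - 48*j*n^2 + 12*j*n + 6*j + 14*n^3 - 32*n^2 - 16*n + 4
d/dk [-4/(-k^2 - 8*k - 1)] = 8*(-k - 4)/(k^2 + 8*k + 1)^2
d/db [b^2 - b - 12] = 2*b - 1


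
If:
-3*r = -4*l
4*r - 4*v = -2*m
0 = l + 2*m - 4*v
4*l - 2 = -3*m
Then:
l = 0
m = 2/3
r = 0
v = 1/3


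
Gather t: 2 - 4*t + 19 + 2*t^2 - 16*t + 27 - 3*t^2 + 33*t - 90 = -t^2 + 13*t - 42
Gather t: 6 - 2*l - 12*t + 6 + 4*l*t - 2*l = -4*l + t*(4*l - 12) + 12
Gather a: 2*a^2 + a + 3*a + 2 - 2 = 2*a^2 + 4*a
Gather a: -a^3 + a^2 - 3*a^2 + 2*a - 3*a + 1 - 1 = -a^3 - 2*a^2 - a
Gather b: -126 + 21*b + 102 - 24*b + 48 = 24 - 3*b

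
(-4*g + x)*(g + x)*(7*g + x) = -28*g^3 - 25*g^2*x + 4*g*x^2 + x^3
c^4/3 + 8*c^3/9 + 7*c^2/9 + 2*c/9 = c*(c/3 + 1/3)*(c + 2/3)*(c + 1)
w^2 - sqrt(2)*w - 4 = (w - 2*sqrt(2))*(w + sqrt(2))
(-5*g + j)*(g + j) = -5*g^2 - 4*g*j + j^2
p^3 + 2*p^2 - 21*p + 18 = (p - 3)*(p - 1)*(p + 6)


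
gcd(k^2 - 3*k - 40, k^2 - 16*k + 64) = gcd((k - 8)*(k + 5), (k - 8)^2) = k - 8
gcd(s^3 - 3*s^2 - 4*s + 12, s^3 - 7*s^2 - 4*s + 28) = s^2 - 4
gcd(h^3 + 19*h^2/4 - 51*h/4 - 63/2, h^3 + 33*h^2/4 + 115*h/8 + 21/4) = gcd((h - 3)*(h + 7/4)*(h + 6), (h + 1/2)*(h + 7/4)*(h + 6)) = h^2 + 31*h/4 + 21/2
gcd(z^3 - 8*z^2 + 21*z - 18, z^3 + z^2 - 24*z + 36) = z^2 - 5*z + 6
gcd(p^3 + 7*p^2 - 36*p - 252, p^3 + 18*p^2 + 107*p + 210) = p^2 + 13*p + 42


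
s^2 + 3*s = s*(s + 3)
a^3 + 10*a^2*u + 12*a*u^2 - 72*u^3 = (a - 2*u)*(a + 6*u)^2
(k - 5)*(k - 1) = k^2 - 6*k + 5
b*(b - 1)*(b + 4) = b^3 + 3*b^2 - 4*b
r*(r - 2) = r^2 - 2*r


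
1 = 1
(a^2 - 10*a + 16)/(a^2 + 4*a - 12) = (a - 8)/(a + 6)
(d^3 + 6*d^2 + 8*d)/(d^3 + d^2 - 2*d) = (d + 4)/(d - 1)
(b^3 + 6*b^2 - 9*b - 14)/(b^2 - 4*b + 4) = (b^2 + 8*b + 7)/(b - 2)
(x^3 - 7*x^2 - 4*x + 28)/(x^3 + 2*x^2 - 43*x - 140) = (x^2 - 4)/(x^2 + 9*x + 20)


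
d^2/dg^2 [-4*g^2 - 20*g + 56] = -8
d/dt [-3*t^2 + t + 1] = 1 - 6*t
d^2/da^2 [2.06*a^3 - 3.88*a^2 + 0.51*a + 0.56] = 12.36*a - 7.76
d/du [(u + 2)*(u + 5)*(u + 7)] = 3*u^2 + 28*u + 59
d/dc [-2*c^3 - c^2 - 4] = 2*c*(-3*c - 1)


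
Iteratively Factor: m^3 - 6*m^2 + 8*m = (m - 4)*(m^2 - 2*m) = (m - 4)*(m - 2)*(m)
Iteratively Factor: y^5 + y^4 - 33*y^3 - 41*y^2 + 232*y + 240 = (y + 4)*(y^4 - 3*y^3 - 21*y^2 + 43*y + 60) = (y - 5)*(y + 4)*(y^3 + 2*y^2 - 11*y - 12) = (y - 5)*(y + 1)*(y + 4)*(y^2 + y - 12) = (y - 5)*(y + 1)*(y + 4)^2*(y - 3)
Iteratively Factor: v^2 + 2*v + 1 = (v + 1)*(v + 1)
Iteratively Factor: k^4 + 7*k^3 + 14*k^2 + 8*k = (k + 1)*(k^3 + 6*k^2 + 8*k) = (k + 1)*(k + 2)*(k^2 + 4*k) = (k + 1)*(k + 2)*(k + 4)*(k)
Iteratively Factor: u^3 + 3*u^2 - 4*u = (u)*(u^2 + 3*u - 4) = u*(u + 4)*(u - 1)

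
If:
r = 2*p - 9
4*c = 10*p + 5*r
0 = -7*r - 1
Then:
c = 305/28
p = 31/7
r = -1/7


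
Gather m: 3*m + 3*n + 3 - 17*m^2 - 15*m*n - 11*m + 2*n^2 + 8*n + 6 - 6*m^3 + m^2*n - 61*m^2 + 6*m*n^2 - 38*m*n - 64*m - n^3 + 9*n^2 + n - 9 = -6*m^3 + m^2*(n - 78) + m*(6*n^2 - 53*n - 72) - n^3 + 11*n^2 + 12*n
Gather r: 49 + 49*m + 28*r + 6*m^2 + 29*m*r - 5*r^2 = 6*m^2 + 49*m - 5*r^2 + r*(29*m + 28) + 49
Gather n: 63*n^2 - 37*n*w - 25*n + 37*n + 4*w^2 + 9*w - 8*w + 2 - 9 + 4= 63*n^2 + n*(12 - 37*w) + 4*w^2 + w - 3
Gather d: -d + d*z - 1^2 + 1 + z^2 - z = d*(z - 1) + z^2 - z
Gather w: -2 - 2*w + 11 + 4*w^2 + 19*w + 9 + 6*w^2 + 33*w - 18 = 10*w^2 + 50*w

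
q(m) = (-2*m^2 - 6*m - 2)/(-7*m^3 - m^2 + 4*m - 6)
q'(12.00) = 0.00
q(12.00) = 0.03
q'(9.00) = -0.00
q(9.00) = 0.04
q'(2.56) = -0.16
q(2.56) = 0.25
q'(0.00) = 1.22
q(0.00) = 0.33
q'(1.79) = -0.41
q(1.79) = 0.45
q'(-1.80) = 0.29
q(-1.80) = 0.10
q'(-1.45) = 1.65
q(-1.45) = 0.34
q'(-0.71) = 0.60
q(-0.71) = -0.18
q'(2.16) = -0.25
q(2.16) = 0.33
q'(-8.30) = -0.00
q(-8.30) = -0.02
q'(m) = (-4*m - 6)/(-7*m^3 - m^2 + 4*m - 6) + (-2*m^2 - 6*m - 2)*(21*m^2 + 2*m - 4)/(-7*m^3 - m^2 + 4*m - 6)^2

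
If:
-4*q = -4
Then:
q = 1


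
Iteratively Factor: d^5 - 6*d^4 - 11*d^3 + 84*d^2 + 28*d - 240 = (d - 2)*(d^4 - 4*d^3 - 19*d^2 + 46*d + 120) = (d - 4)*(d - 2)*(d^3 - 19*d - 30) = (d - 4)*(d - 2)*(d + 2)*(d^2 - 2*d - 15) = (d - 5)*(d - 4)*(d - 2)*(d + 2)*(d + 3)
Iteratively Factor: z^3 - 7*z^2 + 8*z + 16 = (z - 4)*(z^2 - 3*z - 4) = (z - 4)*(z + 1)*(z - 4)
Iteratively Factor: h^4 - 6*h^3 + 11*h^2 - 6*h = (h - 1)*(h^3 - 5*h^2 + 6*h) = h*(h - 1)*(h^2 - 5*h + 6) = h*(h - 3)*(h - 1)*(h - 2)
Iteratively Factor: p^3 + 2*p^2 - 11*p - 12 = (p + 4)*(p^2 - 2*p - 3) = (p + 1)*(p + 4)*(p - 3)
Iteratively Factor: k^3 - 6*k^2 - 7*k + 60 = (k + 3)*(k^2 - 9*k + 20) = (k - 4)*(k + 3)*(k - 5)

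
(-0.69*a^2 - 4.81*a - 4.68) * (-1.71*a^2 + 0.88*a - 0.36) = 1.1799*a^4 + 7.6179*a^3 + 4.0184*a^2 - 2.3868*a + 1.6848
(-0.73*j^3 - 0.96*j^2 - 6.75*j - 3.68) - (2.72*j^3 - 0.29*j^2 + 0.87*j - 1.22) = -3.45*j^3 - 0.67*j^2 - 7.62*j - 2.46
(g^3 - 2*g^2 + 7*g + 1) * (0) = 0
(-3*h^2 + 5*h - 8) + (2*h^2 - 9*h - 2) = -h^2 - 4*h - 10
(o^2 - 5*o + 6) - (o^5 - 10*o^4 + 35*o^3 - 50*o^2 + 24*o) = -o^5 + 10*o^4 - 35*o^3 + 51*o^2 - 29*o + 6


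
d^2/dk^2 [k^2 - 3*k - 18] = 2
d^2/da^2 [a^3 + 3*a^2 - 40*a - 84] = 6*a + 6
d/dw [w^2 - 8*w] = 2*w - 8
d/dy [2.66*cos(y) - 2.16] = -2.66*sin(y)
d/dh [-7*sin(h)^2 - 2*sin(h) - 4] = -2*(7*sin(h) + 1)*cos(h)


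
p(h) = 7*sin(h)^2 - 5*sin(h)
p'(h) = 14*sin(h)*cos(h) - 5*cos(h)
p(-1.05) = 9.60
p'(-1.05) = -8.53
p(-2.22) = 8.42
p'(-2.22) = 9.76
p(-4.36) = 1.47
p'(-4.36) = -2.81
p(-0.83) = 7.50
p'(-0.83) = -10.35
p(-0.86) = 7.81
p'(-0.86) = -10.18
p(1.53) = 1.99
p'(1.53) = 0.37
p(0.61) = -0.57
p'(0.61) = 2.48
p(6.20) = 0.46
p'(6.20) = -6.14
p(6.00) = 1.94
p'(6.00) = -8.56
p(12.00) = 4.70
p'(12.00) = -10.56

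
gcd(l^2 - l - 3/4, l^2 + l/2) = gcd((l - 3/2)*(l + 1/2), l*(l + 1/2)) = l + 1/2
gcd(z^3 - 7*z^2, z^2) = z^2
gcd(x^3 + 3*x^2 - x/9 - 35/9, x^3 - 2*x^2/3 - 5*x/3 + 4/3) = x - 1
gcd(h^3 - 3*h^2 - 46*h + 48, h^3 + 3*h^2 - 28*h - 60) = h + 6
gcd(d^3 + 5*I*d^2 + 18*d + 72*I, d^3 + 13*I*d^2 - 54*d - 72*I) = d^2 + 9*I*d - 18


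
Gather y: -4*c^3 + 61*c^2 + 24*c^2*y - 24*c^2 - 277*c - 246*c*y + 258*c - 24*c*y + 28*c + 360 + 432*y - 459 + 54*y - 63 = -4*c^3 + 37*c^2 + 9*c + y*(24*c^2 - 270*c + 486) - 162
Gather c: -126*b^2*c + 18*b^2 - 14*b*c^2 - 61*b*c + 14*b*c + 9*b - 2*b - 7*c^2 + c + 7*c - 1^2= 18*b^2 + 7*b + c^2*(-14*b - 7) + c*(-126*b^2 - 47*b + 8) - 1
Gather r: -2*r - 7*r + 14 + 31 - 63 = -9*r - 18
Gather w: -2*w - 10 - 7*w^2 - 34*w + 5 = -7*w^2 - 36*w - 5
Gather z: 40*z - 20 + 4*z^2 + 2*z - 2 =4*z^2 + 42*z - 22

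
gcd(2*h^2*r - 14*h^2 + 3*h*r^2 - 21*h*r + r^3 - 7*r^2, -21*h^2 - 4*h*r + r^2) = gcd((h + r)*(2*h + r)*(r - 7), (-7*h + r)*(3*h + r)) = 1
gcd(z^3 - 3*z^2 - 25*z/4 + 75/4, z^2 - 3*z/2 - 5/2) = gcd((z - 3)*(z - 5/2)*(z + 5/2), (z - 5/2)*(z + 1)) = z - 5/2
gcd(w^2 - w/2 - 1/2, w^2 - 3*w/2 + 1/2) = w - 1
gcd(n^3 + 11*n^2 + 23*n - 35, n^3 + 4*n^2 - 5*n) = n^2 + 4*n - 5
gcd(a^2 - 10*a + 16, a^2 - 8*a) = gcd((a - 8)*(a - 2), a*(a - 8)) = a - 8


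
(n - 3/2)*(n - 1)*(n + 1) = n^3 - 3*n^2/2 - n + 3/2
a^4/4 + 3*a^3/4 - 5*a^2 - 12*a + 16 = (a/4 + 1)*(a - 4)*(a - 1)*(a + 4)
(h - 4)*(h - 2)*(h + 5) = h^3 - h^2 - 22*h + 40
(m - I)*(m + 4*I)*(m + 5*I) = m^3 + 8*I*m^2 - 11*m + 20*I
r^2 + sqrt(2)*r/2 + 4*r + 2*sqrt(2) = (r + 4)*(r + sqrt(2)/2)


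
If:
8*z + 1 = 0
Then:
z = -1/8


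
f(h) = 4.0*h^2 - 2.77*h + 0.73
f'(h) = 8.0*h - 2.77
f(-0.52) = 3.25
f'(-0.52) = -6.93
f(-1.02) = 7.72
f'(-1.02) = -10.93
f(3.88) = 50.20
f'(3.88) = 28.27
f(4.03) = 54.53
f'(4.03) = 29.47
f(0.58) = 0.47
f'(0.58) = 1.87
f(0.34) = 0.25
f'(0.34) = -0.05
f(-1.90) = 20.43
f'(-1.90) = -17.97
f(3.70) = 45.24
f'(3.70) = 26.83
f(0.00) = 0.73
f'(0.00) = -2.77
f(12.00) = 543.49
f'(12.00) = 93.23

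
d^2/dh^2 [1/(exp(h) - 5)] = (exp(h) + 5)*exp(h)/(exp(h) - 5)^3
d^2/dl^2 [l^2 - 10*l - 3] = 2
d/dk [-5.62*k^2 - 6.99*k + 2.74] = -11.24*k - 6.99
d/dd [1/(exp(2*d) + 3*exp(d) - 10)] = (-2*exp(d) - 3)*exp(d)/(exp(2*d) + 3*exp(d) - 10)^2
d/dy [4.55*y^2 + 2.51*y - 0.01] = 9.1*y + 2.51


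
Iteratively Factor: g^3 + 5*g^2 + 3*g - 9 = (g + 3)*(g^2 + 2*g - 3) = (g + 3)^2*(g - 1)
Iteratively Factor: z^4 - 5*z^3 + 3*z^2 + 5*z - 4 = (z - 4)*(z^3 - z^2 - z + 1) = (z - 4)*(z - 1)*(z^2 - 1) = (z - 4)*(z - 1)*(z + 1)*(z - 1)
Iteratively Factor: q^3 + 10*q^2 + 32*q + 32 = (q + 4)*(q^2 + 6*q + 8) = (q + 2)*(q + 4)*(q + 4)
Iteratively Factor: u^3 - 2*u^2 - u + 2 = (u - 1)*(u^2 - u - 2) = (u - 1)*(u + 1)*(u - 2)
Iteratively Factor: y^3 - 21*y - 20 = (y + 4)*(y^2 - 4*y - 5) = (y + 1)*(y + 4)*(y - 5)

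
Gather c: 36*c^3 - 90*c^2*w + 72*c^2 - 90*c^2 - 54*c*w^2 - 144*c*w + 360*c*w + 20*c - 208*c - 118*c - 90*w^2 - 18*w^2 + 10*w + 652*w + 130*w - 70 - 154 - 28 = 36*c^3 + c^2*(-90*w - 18) + c*(-54*w^2 + 216*w - 306) - 108*w^2 + 792*w - 252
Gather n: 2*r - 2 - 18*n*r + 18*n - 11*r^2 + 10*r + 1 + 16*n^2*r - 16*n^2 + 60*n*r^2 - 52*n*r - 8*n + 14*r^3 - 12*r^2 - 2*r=n^2*(16*r - 16) + n*(60*r^2 - 70*r + 10) + 14*r^3 - 23*r^2 + 10*r - 1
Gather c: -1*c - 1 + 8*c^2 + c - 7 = 8*c^2 - 8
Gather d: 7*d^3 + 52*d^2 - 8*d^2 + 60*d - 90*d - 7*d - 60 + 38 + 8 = 7*d^3 + 44*d^2 - 37*d - 14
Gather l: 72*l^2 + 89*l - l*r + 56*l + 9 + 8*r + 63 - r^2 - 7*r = 72*l^2 + l*(145 - r) - r^2 + r + 72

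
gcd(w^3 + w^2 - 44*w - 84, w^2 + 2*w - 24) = w + 6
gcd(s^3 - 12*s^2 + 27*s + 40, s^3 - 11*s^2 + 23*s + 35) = s^2 - 4*s - 5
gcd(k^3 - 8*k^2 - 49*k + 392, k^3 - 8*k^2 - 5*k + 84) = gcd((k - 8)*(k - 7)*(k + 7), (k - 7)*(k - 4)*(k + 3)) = k - 7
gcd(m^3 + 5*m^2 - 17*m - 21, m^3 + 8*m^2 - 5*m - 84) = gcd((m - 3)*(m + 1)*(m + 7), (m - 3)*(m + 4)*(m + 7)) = m^2 + 4*m - 21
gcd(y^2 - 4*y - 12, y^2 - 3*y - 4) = 1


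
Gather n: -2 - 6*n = -6*n - 2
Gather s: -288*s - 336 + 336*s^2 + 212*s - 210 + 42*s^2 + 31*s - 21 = 378*s^2 - 45*s - 567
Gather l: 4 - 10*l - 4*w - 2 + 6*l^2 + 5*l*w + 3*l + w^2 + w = 6*l^2 + l*(5*w - 7) + w^2 - 3*w + 2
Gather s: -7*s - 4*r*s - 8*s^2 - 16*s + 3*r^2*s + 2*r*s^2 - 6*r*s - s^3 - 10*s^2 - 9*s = -s^3 + s^2*(2*r - 18) + s*(3*r^2 - 10*r - 32)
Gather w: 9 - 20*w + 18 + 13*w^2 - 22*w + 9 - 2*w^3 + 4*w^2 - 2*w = -2*w^3 + 17*w^2 - 44*w + 36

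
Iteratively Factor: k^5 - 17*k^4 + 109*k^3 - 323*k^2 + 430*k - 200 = (k - 5)*(k^4 - 12*k^3 + 49*k^2 - 78*k + 40) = (k - 5)*(k - 1)*(k^3 - 11*k^2 + 38*k - 40) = (k - 5)*(k - 4)*(k - 1)*(k^2 - 7*k + 10) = (k - 5)^2*(k - 4)*(k - 1)*(k - 2)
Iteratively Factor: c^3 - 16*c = (c)*(c^2 - 16) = c*(c + 4)*(c - 4)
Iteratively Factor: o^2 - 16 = (o - 4)*(o + 4)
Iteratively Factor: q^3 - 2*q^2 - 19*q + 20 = (q - 1)*(q^2 - q - 20) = (q - 5)*(q - 1)*(q + 4)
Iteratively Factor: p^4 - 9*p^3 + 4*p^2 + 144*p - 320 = (p - 4)*(p^3 - 5*p^2 - 16*p + 80) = (p - 5)*(p - 4)*(p^2 - 16) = (p - 5)*(p - 4)*(p + 4)*(p - 4)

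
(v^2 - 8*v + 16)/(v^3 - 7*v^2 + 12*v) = (v - 4)/(v*(v - 3))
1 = 1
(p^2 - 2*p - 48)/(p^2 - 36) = (p - 8)/(p - 6)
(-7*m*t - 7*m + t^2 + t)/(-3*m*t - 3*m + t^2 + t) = (-7*m + t)/(-3*m + t)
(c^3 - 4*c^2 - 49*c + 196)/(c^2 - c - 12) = (c^2 - 49)/(c + 3)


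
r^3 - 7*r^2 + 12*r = r*(r - 4)*(r - 3)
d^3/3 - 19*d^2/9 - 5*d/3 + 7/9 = (d/3 + 1/3)*(d - 7)*(d - 1/3)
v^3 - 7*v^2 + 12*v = v*(v - 4)*(v - 3)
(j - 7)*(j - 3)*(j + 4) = j^3 - 6*j^2 - 19*j + 84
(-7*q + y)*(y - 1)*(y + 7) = -7*q*y^2 - 42*q*y + 49*q + y^3 + 6*y^2 - 7*y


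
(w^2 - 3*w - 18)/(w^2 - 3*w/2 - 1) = 2*(-w^2 + 3*w + 18)/(-2*w^2 + 3*w + 2)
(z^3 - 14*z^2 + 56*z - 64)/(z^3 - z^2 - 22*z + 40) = (z - 8)/(z + 5)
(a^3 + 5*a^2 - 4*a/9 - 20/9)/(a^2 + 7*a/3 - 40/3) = (9*a^2 - 4)/(3*(3*a - 8))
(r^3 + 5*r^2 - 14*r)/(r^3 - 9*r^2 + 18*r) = (r^2 + 5*r - 14)/(r^2 - 9*r + 18)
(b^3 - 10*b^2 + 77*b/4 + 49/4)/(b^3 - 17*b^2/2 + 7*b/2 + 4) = (2*b^2 - 21*b + 49)/(2*(b^2 - 9*b + 8))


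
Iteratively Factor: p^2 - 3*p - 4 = (p + 1)*(p - 4)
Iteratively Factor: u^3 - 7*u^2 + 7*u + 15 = (u - 5)*(u^2 - 2*u - 3) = (u - 5)*(u - 3)*(u + 1)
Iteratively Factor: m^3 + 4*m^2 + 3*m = (m)*(m^2 + 4*m + 3) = m*(m + 3)*(m + 1)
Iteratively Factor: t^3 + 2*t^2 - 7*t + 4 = (t - 1)*(t^2 + 3*t - 4) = (t - 1)*(t + 4)*(t - 1)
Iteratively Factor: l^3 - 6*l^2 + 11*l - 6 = (l - 2)*(l^2 - 4*l + 3) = (l - 2)*(l - 1)*(l - 3)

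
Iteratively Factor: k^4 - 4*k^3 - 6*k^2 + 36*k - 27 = (k - 1)*(k^3 - 3*k^2 - 9*k + 27) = (k - 1)*(k + 3)*(k^2 - 6*k + 9) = (k - 3)*(k - 1)*(k + 3)*(k - 3)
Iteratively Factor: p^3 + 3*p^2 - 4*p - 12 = (p - 2)*(p^2 + 5*p + 6) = (p - 2)*(p + 2)*(p + 3)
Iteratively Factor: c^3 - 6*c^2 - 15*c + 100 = (c + 4)*(c^2 - 10*c + 25) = (c - 5)*(c + 4)*(c - 5)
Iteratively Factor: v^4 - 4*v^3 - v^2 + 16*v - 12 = (v - 2)*(v^3 - 2*v^2 - 5*v + 6) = (v - 3)*(v - 2)*(v^2 + v - 2) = (v - 3)*(v - 2)*(v + 2)*(v - 1)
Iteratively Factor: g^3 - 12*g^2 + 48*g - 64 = (g - 4)*(g^2 - 8*g + 16) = (g - 4)^2*(g - 4)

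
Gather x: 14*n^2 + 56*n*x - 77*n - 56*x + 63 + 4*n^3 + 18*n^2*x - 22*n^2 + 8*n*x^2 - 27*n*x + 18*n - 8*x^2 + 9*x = 4*n^3 - 8*n^2 - 59*n + x^2*(8*n - 8) + x*(18*n^2 + 29*n - 47) + 63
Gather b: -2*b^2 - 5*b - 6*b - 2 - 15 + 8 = -2*b^2 - 11*b - 9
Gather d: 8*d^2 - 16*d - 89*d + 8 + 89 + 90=8*d^2 - 105*d + 187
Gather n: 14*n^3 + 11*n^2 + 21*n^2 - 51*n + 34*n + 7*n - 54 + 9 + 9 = 14*n^3 + 32*n^2 - 10*n - 36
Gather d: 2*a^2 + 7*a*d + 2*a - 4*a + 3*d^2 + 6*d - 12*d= 2*a^2 - 2*a + 3*d^2 + d*(7*a - 6)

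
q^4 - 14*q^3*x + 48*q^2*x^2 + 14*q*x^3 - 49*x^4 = (q - 7*x)^2*(q - x)*(q + x)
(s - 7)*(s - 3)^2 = s^3 - 13*s^2 + 51*s - 63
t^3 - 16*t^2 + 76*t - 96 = (t - 8)*(t - 6)*(t - 2)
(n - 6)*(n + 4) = n^2 - 2*n - 24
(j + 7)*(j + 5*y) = j^2 + 5*j*y + 7*j + 35*y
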